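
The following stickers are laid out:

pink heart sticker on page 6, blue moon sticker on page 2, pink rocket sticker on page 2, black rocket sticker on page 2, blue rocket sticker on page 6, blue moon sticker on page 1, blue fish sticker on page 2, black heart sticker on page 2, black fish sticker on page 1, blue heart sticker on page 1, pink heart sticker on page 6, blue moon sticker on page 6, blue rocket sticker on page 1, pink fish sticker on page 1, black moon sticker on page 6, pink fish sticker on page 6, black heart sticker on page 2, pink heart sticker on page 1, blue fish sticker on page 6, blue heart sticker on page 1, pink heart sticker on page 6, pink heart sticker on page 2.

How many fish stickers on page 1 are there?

2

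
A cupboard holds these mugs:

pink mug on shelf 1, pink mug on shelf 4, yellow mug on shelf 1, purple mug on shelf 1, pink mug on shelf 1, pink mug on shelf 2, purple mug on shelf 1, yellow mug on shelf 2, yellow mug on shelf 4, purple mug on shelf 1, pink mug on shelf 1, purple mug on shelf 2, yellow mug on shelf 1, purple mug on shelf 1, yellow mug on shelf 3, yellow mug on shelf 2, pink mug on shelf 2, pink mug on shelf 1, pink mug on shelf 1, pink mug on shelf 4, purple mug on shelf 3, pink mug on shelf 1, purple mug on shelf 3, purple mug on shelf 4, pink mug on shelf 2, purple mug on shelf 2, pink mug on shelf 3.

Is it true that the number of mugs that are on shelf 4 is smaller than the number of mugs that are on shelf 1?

True

There are 4 mugs on shelf 4.
There are 12 mugs on shelf 1.
The claim requires 4 < 12, which holds.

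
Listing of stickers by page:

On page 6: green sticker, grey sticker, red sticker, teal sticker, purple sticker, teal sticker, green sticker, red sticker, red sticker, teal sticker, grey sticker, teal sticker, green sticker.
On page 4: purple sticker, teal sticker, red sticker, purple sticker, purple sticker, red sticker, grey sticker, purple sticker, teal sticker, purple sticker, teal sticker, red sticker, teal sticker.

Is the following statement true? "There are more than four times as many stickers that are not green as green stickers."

True

stickers that are not green: 23.
green stickers: 3.
The claim requires 23 > 4 × 3 = 12, which holds.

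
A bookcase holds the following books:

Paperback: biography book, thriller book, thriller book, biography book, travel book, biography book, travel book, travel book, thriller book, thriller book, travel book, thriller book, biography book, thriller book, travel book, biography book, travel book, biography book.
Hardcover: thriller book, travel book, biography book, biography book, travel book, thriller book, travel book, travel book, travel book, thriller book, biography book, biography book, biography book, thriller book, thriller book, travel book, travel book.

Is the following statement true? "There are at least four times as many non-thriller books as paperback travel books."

True

|non-thriller books| = 24.
|paperback travel books| = 6.
The claim requires 24 ≥ 4 × 6 = 24, which holds.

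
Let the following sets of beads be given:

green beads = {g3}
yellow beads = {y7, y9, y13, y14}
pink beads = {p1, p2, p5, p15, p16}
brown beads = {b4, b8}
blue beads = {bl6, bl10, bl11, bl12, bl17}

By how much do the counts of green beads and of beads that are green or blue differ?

green beads: 1. beads that are green or blue: 6.
|1 − 6| = 6 − 1 = 5.

5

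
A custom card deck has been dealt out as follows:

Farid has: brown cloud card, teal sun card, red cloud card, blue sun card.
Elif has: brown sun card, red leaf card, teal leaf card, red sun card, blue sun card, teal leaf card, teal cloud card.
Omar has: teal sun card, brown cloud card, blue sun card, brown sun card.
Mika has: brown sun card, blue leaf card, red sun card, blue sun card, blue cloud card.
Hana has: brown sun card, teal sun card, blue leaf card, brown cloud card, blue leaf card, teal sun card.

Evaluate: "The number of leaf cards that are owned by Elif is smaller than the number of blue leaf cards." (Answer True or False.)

False

|leaf cards owned by Elif| = 3.
|blue leaf cards| = 3.
The claim requires 3 < 3, which does not hold.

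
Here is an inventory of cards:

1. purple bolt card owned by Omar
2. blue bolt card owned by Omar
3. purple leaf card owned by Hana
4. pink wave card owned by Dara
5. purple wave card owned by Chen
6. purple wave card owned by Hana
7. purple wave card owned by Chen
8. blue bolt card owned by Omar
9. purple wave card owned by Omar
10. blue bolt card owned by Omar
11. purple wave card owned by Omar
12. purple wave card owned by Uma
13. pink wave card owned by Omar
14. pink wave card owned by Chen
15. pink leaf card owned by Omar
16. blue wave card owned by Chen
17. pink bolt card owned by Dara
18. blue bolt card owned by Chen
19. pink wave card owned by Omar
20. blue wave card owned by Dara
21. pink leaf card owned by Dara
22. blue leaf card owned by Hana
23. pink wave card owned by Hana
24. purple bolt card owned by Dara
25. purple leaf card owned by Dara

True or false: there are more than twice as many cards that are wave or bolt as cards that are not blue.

There are 20 cards that are wave or bolt.
There are 18 cards that are not blue.
The claim requires 20 > 2 × 18 = 36, which does not hold.

False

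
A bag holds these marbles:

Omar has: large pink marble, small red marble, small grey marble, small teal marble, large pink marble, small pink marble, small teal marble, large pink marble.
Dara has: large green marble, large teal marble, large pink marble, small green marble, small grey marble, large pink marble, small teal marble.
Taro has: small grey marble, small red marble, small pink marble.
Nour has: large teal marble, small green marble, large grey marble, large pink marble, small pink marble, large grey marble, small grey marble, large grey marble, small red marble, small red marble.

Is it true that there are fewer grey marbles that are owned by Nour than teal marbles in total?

True

Count of grey marbles owned by Nour: 4.
There are 5 teal marbles.
The claim requires 4 < 5, which holds.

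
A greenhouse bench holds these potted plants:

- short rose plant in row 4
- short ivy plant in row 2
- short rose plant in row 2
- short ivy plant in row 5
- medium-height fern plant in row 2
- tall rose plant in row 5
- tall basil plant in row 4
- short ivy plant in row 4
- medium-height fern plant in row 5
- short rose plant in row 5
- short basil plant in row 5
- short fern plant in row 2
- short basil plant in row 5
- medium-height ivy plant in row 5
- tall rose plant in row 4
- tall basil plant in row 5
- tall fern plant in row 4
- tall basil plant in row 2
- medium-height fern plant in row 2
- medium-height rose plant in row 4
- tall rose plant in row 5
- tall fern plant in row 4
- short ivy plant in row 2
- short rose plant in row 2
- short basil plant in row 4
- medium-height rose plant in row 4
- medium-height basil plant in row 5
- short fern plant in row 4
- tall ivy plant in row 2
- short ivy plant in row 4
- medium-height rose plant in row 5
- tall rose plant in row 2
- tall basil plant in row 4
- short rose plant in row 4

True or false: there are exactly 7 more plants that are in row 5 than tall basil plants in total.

|plants in row 5| = 11.
|tall basil plants| = 4.
The claim requires 11 − 4 (= 7) to equal 7, which holds.

True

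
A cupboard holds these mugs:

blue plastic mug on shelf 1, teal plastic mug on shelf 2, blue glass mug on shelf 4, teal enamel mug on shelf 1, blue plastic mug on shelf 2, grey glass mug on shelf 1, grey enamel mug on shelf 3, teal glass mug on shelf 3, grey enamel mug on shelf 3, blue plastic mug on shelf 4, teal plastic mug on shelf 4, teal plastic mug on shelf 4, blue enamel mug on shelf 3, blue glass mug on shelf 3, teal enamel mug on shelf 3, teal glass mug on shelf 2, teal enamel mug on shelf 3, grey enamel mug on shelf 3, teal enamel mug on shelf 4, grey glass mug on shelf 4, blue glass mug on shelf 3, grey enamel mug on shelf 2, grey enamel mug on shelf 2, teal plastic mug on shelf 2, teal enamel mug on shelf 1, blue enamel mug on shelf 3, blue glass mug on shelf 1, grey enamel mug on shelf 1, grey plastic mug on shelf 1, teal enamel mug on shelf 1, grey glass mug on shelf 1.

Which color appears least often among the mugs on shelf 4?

Counts by color (restricted to mugs on shelf 4): teal 3, blue 2, grey 1.
The minimum is 1, held uniquely by grey.

grey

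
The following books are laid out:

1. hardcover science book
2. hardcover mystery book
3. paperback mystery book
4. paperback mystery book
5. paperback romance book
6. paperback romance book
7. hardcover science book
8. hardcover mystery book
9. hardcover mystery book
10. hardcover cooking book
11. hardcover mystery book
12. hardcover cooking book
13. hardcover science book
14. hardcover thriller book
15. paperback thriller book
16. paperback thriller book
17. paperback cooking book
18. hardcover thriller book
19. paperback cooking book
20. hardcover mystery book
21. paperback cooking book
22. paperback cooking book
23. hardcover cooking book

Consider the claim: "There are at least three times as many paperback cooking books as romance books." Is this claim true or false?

paperback cooking books: 4.
romance books: 2.
The claim requires 4 ≥ 3 × 2 = 6, which does not hold.

False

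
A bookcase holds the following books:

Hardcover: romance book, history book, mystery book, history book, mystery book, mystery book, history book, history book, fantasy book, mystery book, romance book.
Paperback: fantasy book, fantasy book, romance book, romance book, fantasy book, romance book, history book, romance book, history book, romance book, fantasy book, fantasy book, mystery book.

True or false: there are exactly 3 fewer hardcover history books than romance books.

True

hardcover history books: 4.
romance books: 7.
The claim requires 7 − 4 (= 3) to equal 3, which holds.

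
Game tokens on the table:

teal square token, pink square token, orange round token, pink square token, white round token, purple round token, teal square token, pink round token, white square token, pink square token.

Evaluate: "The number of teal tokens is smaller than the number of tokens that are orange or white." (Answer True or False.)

|teal tokens| = 2.
|tokens that are orange or white| = 3.
The claim requires 2 < 3, which holds.

True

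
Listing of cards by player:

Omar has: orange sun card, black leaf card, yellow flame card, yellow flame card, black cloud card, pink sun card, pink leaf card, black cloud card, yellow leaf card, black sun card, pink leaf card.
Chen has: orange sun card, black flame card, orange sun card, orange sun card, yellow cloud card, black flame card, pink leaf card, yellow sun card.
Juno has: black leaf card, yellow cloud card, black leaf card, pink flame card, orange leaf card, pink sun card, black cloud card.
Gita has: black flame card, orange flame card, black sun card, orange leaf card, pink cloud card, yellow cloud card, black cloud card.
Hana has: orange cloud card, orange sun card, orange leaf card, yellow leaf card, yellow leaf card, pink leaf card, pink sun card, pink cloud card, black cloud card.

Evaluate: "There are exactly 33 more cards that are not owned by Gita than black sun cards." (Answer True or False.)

Count of cards that are not owned by Gita: 35.
There are 2 black sun cards.
The claim requires 35 − 2 (= 33) to equal 33, which holds.

True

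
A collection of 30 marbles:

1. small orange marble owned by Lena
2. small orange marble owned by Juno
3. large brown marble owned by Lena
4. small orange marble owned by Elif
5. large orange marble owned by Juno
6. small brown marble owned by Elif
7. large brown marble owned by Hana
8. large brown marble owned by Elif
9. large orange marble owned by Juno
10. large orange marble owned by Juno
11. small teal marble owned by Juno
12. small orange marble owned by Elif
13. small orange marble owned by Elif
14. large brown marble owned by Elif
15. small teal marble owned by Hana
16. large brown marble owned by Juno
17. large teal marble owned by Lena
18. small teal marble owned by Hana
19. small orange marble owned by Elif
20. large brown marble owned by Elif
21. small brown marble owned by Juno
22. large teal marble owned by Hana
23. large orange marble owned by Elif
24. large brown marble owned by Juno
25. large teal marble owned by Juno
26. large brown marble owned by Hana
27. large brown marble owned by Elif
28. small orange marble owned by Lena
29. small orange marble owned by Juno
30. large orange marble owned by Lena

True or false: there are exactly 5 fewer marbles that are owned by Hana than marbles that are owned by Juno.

True

|marbles owned by Hana| = 5.
|marbles owned by Juno| = 10.
The claim requires 10 − 5 (= 5) to equal 5, which holds.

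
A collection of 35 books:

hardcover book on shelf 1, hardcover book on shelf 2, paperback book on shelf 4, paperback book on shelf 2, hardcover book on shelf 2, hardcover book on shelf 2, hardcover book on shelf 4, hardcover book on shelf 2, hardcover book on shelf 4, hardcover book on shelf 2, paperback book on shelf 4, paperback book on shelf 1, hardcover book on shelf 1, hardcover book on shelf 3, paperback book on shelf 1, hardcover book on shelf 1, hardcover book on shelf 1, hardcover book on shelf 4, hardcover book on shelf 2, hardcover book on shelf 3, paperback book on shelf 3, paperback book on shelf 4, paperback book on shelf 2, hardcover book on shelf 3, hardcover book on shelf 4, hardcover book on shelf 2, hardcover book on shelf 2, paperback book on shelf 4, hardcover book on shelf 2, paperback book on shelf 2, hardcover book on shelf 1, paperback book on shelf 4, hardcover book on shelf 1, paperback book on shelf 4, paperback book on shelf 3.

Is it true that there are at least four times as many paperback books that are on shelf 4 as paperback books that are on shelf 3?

False

paperback books on shelf 4: 6.
paperback books on shelf 3: 2.
The claim requires 6 ≥ 4 × 2 = 8, which does not hold.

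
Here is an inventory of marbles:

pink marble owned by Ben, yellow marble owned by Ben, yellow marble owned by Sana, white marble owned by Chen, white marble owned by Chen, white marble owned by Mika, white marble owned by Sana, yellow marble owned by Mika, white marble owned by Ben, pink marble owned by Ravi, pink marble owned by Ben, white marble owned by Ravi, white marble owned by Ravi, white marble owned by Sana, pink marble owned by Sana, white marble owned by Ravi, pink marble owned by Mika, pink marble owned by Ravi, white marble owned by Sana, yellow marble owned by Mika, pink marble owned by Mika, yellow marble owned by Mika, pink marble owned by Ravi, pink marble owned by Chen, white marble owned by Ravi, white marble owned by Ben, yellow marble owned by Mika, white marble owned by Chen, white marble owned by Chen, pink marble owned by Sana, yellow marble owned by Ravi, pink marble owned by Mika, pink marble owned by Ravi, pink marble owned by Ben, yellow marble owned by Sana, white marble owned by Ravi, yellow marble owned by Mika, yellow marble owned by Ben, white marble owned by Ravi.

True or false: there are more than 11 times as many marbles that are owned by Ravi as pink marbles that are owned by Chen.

|marbles owned by Ravi| = 11.
|pink marbles owned by Chen| = 1.
The claim requires 11 > 11 × 1 = 11, which does not hold.

False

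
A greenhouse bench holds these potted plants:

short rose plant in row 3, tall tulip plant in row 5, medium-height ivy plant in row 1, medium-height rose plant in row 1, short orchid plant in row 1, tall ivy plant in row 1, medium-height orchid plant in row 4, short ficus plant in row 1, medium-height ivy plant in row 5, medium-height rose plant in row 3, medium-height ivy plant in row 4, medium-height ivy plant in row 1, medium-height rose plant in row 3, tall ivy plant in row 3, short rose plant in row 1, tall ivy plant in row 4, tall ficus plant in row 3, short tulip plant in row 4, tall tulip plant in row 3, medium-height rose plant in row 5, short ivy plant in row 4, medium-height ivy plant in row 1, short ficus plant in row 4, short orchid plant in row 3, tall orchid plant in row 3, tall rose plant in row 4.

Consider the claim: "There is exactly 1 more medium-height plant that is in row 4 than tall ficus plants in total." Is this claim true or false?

True

medium-height plants in row 4: 2.
tall ficus plants: 1.
The claim requires 2 − 1 (= 1) to equal 1, which holds.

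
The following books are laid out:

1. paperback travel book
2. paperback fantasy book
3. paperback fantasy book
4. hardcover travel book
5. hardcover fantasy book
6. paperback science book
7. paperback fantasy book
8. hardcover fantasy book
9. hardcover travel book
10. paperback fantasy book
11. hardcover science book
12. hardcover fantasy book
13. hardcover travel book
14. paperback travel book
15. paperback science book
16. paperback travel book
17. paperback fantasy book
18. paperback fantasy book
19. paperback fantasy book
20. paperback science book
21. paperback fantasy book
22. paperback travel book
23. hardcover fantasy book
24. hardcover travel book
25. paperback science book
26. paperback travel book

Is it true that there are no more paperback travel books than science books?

True

paperback travel books: 5.
science books: 5.
The claim requires 5 ≤ 5, which holds.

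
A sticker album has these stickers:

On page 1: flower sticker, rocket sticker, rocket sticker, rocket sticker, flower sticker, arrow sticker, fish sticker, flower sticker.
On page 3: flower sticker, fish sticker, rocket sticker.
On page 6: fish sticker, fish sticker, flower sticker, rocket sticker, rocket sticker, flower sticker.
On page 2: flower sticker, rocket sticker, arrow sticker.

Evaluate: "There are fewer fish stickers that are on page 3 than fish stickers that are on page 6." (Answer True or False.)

True

|fish stickers on page 3| = 1.
|fish stickers on page 6| = 2.
The claim requires 1 < 2, which holds.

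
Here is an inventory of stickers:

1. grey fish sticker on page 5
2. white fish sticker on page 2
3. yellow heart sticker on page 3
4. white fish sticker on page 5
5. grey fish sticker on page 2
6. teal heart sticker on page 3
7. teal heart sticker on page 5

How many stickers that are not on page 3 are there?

Total stickers: 7; with the excluded value: 2; remaining 7 − 2 = 5.

5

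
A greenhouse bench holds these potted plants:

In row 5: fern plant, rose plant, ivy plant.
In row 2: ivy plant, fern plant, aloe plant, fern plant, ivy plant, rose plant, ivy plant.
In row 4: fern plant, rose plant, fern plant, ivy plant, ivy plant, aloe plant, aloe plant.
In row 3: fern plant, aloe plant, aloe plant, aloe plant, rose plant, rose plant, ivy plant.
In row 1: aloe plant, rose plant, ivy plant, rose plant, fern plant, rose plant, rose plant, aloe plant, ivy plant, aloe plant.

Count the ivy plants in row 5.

1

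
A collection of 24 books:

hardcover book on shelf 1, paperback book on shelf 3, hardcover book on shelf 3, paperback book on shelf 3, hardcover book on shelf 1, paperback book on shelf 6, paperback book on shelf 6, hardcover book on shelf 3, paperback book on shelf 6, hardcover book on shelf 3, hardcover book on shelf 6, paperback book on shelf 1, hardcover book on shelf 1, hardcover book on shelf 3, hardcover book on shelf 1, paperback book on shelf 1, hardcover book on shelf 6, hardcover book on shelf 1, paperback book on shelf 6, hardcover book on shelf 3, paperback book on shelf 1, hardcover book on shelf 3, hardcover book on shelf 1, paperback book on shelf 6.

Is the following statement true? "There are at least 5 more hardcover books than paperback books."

hardcover books: 14.
paperback books: 10.
The claim requires 14 − 10 = 4 ≥ 5, which does not hold.

False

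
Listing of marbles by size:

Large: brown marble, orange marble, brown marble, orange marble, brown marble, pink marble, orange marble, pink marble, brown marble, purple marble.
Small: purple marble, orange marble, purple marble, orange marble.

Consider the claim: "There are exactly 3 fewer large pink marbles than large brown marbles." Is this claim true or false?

False

large pink marbles: 2.
large brown marbles: 4.
The claim requires 4 − 2 (= 2) to equal 3, which does not hold.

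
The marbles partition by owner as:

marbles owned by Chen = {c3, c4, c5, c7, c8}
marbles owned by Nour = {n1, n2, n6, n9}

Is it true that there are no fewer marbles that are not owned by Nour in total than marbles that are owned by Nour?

True

marbles that are not owned by Nour: 5.
marbles owned by Nour: 4.
The claim requires 5 ≥ 4, which holds.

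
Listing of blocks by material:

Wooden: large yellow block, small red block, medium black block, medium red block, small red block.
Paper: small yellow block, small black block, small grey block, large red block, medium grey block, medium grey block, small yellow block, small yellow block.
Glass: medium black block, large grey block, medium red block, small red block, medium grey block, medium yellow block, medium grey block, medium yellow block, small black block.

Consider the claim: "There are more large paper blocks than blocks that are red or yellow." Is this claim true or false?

False

large paper blocks: 1.
blocks that are red or yellow: 12.
The claim requires 1 > 12, which does not hold.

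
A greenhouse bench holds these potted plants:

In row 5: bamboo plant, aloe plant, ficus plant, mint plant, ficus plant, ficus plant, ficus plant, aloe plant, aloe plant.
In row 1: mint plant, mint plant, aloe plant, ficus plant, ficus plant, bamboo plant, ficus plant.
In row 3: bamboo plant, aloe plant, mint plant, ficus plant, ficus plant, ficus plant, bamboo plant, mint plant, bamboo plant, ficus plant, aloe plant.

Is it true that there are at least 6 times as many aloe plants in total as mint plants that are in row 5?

aloe plants: 6.
mint plants in row 5: 1.
The claim requires 6 ≥ 6 × 1 = 6, which holds.

True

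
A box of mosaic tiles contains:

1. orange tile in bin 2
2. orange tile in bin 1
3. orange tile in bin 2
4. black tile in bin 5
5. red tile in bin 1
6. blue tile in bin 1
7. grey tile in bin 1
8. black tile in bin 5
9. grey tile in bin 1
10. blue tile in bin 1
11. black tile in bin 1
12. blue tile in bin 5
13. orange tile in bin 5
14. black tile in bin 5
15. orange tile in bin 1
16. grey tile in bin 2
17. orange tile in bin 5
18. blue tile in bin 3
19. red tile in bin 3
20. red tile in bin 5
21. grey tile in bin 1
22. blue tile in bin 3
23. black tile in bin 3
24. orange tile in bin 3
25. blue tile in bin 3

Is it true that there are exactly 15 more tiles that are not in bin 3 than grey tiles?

tiles that are not in bin 3: 19.
grey tiles: 4.
The claim requires 19 − 4 (= 15) to equal 15, which holds.

True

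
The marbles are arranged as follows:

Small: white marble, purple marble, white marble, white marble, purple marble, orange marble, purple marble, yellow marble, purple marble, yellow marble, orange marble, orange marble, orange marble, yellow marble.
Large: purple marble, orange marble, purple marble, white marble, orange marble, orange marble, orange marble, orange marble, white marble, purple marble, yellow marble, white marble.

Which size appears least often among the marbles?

Counts by size: small 14, large 12.
The minimum is 12, held uniquely by large.

large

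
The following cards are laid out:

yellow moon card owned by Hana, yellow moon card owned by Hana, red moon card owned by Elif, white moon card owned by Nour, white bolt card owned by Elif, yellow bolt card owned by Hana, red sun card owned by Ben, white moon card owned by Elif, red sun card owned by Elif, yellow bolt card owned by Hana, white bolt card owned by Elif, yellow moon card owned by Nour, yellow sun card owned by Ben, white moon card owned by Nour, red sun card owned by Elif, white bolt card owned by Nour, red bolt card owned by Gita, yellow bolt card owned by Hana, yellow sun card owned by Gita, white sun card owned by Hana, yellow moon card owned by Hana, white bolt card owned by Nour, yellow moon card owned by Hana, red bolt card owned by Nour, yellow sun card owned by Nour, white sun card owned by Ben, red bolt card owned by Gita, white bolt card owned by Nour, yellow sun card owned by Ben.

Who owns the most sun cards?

Counts by player (restricted to sun cards): Ben→4, Elif→2, Nour→1, Gita→1, Hana→1.
The maximum is 4, held uniquely by Ben.

Ben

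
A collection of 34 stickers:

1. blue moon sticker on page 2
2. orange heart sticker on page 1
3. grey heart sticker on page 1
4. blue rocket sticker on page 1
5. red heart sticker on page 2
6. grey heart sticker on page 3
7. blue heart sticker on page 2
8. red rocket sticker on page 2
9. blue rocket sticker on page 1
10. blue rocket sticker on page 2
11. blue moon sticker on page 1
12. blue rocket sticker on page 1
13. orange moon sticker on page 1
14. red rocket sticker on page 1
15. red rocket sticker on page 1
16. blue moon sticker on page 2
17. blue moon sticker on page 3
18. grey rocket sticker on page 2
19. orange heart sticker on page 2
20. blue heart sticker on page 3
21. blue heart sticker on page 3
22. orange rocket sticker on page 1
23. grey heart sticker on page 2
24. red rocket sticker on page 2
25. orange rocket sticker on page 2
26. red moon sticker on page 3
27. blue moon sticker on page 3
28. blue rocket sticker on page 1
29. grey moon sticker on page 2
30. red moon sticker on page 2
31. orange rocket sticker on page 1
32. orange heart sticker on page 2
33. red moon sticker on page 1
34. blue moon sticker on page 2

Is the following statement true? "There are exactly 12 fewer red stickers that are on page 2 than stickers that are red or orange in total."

False

red stickers on page 2: 4.
stickers that are red or orange: 15.
The claim requires 15 − 4 (= 11) to equal 12, which does not hold.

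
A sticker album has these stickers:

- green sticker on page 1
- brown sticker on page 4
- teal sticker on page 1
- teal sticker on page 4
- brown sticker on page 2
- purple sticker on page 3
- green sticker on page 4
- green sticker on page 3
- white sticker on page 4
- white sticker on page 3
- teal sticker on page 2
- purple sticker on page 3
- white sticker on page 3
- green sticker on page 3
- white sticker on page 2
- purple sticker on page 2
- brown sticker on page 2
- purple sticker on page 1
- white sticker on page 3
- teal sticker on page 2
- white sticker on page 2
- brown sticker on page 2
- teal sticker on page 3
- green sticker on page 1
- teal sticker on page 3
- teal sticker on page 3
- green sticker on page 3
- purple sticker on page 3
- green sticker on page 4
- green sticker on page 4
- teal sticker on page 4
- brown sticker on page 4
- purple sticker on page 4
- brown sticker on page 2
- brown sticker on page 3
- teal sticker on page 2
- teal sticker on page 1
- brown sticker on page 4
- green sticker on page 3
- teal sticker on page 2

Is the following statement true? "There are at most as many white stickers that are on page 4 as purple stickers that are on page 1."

True

white stickers on page 4: 1.
purple stickers on page 1: 1.
The claim requires 1 ≤ 1, which holds.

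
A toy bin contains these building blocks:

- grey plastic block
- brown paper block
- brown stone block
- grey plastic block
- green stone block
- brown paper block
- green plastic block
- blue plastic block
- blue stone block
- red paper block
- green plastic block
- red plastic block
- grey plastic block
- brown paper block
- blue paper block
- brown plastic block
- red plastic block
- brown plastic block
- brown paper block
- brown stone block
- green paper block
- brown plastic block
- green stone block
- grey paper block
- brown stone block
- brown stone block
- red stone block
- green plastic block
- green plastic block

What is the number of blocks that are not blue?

Total blocks: 29; with the excluded value: 3; remaining 29 − 3 = 26.

26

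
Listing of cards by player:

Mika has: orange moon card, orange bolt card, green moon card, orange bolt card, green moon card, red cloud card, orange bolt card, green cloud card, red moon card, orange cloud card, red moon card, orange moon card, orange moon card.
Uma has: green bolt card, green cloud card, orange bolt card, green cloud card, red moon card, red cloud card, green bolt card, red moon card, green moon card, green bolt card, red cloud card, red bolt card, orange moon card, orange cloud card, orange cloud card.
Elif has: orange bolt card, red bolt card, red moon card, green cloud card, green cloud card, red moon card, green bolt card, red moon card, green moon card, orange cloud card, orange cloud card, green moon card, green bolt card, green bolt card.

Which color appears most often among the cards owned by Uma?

Counts by color (restricted to cards owned by Uma): green 6, red 5, orange 4.
The maximum is 6, held uniquely by green.

green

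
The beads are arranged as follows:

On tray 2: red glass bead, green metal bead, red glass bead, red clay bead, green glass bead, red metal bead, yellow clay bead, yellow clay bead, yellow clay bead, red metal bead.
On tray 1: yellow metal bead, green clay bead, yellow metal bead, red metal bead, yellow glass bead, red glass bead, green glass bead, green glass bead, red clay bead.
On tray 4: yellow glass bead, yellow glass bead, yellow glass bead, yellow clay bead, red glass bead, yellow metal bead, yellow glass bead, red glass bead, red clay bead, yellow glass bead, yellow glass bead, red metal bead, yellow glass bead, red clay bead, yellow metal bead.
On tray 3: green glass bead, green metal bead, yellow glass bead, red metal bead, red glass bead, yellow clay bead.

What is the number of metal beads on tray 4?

3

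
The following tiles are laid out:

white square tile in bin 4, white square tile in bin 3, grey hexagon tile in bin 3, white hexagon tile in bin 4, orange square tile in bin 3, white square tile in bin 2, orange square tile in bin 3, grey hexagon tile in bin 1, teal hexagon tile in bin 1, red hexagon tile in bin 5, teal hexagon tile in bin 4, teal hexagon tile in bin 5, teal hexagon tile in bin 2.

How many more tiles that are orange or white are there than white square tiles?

3

tiles that are orange or white: 6.
white square tiles: 3.
6 − 3 = 3.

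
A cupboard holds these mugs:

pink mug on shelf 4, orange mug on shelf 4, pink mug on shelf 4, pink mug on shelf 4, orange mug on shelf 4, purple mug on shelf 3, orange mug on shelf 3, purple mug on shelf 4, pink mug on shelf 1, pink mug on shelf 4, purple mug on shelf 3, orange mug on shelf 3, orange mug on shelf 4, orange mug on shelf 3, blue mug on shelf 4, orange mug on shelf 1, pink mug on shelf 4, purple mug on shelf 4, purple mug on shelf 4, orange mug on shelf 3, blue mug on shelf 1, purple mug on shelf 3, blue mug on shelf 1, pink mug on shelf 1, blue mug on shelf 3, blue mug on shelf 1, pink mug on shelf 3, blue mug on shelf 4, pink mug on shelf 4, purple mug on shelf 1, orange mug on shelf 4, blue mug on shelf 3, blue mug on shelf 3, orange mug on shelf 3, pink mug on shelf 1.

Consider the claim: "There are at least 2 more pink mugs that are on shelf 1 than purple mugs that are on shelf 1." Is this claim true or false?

True

There are 3 pink mugs on shelf 1.
There is 1 purple mug on shelf 1.
The claim requires 3 − 1 = 2 ≥ 2, which holds.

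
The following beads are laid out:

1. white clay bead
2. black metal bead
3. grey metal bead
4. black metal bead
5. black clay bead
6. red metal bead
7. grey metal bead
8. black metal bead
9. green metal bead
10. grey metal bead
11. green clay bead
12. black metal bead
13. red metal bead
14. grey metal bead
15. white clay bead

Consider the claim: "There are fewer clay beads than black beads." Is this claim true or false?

There are 4 clay beads.
There are 5 black beads.
The claim requires 4 < 5, which holds.

True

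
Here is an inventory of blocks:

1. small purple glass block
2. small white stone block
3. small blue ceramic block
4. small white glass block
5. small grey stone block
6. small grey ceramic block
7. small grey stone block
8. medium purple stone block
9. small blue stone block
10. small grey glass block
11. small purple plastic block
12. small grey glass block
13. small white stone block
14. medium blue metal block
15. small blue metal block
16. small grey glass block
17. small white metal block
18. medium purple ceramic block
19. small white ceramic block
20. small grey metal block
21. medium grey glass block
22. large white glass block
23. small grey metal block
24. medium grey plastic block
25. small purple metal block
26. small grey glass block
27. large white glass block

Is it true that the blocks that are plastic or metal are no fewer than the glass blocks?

False

There are 8 blocks that are plastic or metal.
There are 9 glass blocks.
The claim requires 8 ≥ 9, which does not hold.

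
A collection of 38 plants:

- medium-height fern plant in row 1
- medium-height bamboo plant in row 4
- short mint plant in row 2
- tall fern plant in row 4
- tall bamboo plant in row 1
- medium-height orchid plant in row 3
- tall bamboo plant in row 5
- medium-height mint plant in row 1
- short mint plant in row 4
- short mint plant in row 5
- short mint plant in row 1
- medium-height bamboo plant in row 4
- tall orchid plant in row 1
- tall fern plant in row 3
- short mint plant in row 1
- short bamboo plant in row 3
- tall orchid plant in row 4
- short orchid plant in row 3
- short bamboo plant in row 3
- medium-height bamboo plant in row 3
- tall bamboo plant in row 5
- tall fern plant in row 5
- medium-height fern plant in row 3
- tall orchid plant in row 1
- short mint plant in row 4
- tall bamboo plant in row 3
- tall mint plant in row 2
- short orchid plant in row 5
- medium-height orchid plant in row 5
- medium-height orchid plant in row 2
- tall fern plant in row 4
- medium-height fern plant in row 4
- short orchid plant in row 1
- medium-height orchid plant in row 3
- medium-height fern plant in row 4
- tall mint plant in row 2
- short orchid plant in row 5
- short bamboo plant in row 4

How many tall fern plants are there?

4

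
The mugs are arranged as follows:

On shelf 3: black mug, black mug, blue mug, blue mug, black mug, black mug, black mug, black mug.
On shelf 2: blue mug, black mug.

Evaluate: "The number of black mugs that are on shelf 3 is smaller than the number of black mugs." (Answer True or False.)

True

|black mugs on shelf 3| = 6.
|black mugs| = 7.
The claim requires 6 < 7, which holds.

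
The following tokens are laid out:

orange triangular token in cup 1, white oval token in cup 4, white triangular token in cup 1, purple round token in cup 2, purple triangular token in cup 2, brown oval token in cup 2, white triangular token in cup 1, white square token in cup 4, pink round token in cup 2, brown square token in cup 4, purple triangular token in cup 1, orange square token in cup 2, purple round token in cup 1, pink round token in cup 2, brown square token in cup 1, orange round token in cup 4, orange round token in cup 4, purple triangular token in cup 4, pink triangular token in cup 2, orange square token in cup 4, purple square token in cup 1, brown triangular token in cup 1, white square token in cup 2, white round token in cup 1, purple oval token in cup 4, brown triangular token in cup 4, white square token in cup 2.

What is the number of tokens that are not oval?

24

Total tokens: 27; with the excluded value: 3; remaining 27 − 3 = 24.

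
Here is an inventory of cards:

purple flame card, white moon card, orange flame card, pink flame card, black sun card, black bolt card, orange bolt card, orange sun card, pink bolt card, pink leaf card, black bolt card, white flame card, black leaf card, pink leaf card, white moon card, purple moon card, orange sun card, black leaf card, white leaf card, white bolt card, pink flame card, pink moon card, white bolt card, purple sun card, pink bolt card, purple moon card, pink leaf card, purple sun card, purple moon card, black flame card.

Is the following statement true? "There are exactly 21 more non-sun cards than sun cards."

non-sun cards: 25.
sun cards: 5.
The claim requires 25 − 5 (= 20) to equal 21, which does not hold.

False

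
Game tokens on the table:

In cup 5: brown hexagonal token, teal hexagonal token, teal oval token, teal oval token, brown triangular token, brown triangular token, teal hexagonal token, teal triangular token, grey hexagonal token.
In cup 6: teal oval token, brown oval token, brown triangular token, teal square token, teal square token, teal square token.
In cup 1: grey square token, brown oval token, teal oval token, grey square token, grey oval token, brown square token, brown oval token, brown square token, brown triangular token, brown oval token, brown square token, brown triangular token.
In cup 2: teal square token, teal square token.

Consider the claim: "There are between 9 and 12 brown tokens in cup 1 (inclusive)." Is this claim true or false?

There are 8 brown tokens in cup 1.
The claim requires 9 ≤ 8 ≤ 12, which does not hold.

False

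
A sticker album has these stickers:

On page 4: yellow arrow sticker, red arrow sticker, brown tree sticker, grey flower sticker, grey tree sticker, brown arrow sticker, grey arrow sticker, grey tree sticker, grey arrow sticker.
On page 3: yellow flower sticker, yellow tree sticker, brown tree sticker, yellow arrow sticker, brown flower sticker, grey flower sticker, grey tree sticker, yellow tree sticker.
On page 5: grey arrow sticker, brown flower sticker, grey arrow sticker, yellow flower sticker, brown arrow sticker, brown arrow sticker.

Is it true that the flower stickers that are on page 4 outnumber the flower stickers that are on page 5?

flower stickers on page 4: 1.
flower stickers on page 5: 2.
The claim requires 1 > 2, which does not hold.

False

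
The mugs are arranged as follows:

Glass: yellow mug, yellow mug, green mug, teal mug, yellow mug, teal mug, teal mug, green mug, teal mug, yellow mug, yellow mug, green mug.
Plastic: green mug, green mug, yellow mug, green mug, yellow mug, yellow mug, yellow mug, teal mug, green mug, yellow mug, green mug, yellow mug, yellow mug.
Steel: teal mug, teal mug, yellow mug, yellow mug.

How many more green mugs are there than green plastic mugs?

3

green mugs: 8.
green plastic mugs: 5.
8 − 5 = 3.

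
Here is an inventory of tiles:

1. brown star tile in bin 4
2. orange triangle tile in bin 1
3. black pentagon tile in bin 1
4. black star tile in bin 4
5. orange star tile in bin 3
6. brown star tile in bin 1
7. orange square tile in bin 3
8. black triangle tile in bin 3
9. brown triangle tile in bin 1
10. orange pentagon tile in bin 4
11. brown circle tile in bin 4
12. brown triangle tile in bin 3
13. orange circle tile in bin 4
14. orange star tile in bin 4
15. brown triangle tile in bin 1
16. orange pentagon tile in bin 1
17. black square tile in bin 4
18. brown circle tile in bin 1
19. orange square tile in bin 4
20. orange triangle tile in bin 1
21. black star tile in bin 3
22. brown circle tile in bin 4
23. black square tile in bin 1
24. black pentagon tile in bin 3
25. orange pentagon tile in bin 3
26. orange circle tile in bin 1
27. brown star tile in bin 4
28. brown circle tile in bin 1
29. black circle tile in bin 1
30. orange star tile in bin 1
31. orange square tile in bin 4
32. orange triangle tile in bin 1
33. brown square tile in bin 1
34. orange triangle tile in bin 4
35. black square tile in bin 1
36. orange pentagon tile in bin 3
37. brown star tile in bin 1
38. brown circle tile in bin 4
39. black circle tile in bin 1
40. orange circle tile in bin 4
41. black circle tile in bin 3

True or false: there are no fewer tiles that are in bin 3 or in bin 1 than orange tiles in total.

There are 27 tiles in bin 3 or in bin 1.
There are 17 orange tiles.
The claim requires 27 ≥ 17, which holds.

True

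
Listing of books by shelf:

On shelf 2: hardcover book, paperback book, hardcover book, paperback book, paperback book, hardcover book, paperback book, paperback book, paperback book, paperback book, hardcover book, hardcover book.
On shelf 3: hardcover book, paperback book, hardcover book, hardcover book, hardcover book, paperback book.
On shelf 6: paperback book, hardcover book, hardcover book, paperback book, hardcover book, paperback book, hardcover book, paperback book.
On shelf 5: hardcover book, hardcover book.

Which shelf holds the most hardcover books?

Counts by shelf (restricted to hardcover books): shelf 2→5, shelf 6→4, shelf 3→4, shelf 5→2.
The maximum is 5, held uniquely by shelf 2.

shelf 2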